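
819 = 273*3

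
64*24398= 1561472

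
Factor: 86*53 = 2^1*43^1*53^1=4558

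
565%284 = 281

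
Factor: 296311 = 199^1*1489^1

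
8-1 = 7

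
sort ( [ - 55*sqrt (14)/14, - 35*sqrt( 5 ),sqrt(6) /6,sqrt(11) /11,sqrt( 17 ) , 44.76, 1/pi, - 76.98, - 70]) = [ - 35*sqrt(5), - 76.98, - 70, - 55*sqrt ( 14)/14,sqrt( 11)/11, 1/pi, sqrt( 6) /6,sqrt( 17),44.76 ]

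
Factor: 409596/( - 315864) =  - 2^(- 1)  *  3^ ( - 1) * 11^1*29^1 * 41^( - 1 ) = - 319/246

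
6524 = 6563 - 39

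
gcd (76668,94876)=4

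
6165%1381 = 641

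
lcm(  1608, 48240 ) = 48240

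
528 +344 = 872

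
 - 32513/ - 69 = 471 + 14/69=471.20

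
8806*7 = 61642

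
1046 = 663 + 383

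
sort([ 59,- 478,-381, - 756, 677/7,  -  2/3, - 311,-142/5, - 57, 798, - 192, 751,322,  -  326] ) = [ - 756,-478,- 381,  -  326, - 311,  -  192,  -  57,  -  142/5 , - 2/3,59,677/7,322,751,798]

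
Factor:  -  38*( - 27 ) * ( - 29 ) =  - 29754 = - 2^1*3^3 * 19^1*29^1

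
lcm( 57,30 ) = 570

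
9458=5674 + 3784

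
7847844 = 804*9761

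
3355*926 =3106730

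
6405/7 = 915 = 915.00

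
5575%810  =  715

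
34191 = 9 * 3799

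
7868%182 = 42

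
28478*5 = 142390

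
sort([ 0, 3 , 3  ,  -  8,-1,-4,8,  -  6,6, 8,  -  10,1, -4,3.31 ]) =[ - 10, - 8, - 6,-4,  -  4 ,  -  1,0, 1,3,3,3.31, 6, 8,8]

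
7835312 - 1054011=6781301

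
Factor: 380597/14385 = 3^ (-1)*5^ (-1)*137^( - 1) *54371^1 = 54371/2055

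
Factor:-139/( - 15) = 3^( - 1 )*5^(-1)*139^1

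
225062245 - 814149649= - 589087404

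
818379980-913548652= - 95168672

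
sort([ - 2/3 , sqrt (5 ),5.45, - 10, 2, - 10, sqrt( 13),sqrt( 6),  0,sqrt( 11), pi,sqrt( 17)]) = [-10, - 10, - 2/3 , 0,  2,sqrt( 5),sqrt( 6), pi,sqrt(11),sqrt ( 13), sqrt( 17 ),5.45 ] 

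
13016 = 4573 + 8443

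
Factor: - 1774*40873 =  - 72508702 = - 2^1 * 7^1*887^1*5839^1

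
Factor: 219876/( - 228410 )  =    -  2^1*3^1 * 5^ (-1) * 7^ ( - 1)*13^ ( - 1 )*73^1= -438/455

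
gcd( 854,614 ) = 2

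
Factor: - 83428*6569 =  - 2^2* 6569^1*20857^1 = - 548038532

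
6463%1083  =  1048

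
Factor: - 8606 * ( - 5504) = 2^8*13^1*43^1*331^1  =  47367424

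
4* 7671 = 30684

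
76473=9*8497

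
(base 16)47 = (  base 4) 1013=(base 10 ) 71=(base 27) 2H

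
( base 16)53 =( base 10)83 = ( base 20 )43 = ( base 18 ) 4b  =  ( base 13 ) 65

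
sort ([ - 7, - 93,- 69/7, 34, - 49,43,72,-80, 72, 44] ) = [ - 93, - 80, - 49, - 69/7, - 7, 34,  43, 44,72,72] 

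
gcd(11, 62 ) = 1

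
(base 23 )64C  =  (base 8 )6316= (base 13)1652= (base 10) 3278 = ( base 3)11111102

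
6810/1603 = 4 +398/1603 = 4.25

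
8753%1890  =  1193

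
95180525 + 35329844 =130510369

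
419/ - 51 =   -  9 + 40/51 = - 8.22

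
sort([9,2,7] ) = [ 2 , 7, 9]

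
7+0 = 7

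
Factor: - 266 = - 2^1*7^1 * 19^1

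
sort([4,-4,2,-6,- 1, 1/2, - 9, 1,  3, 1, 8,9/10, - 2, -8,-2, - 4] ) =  [- 9, - 8,  -  6, - 4, - 4, - 2,-2 , - 1, 1/2, 9/10, 1, 1, 2,3, 4,8] 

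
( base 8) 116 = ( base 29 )2K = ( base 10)78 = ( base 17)4A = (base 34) 2A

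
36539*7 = 255773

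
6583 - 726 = 5857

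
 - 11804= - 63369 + 51565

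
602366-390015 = 212351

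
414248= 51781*8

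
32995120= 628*52540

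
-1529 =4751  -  6280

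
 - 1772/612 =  - 443/153= - 2.90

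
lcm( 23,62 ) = 1426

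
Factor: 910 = 2^1*5^1*7^1*13^1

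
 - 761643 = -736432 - 25211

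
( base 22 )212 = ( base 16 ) 3e0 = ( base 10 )992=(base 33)U2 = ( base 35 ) SC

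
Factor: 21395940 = 2^2*3^1*5^1*43^1*8293^1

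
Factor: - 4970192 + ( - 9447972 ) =- 2^2*3604541^1 = -14418164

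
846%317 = 212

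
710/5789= 710/5789 = 0.12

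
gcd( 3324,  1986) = 6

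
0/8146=0 =0.00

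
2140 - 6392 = - 4252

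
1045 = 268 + 777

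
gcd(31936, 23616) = 64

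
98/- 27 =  - 98/27 =- 3.63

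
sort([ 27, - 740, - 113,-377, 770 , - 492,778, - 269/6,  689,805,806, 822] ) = [ - 740, - 492, - 377, - 113, - 269/6, 27,689,770, 778,805, 806, 822 ] 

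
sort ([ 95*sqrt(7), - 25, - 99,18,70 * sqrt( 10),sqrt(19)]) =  [ - 99, - 25,sqrt( 19 ), 18,70*sqrt(10 ),95*sqrt(7 ) ] 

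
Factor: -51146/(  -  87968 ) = 25573/43984 = 2^( - 4)*107^1*239^1*2749^( - 1)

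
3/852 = 1/284= 0.00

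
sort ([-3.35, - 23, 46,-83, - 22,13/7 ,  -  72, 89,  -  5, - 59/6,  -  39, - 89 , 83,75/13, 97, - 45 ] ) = [ - 89 ,  -  83 , - 72, - 45, - 39, - 23,-22, - 59/6, - 5, - 3.35, 13/7, 75/13, 46,  83,89 , 97]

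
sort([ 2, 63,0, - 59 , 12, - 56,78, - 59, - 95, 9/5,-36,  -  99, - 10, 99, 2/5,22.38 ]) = [ - 99, - 95, - 59, - 59, -56, - 36, - 10, 0,  2/5,9/5,  2 , 12,  22.38, 63,78, 99 ]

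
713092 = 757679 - 44587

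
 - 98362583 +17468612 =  - 80893971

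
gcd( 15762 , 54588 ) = 6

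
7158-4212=2946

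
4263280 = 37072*115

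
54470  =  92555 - 38085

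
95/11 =8 + 7/11=8.64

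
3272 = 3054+218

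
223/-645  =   -1 + 422/645  =  - 0.35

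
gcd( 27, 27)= 27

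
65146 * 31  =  2019526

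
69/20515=69/20515 = 0.00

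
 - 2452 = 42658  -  45110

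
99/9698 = 99/9698 = 0.01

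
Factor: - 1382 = -2^1*691^1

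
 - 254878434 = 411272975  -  666151409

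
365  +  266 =631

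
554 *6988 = 3871352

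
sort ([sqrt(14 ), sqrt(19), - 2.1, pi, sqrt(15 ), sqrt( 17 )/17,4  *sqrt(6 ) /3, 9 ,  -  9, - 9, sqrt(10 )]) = [ - 9, - 9, - 2.1,  sqrt(17 )/17,pi , sqrt( 10),4*sqrt(6)/3, sqrt(14), sqrt (15 ), sqrt(19),9] 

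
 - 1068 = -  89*12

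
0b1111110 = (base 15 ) 86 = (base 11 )105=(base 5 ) 1001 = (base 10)126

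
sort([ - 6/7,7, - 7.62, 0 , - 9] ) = [ - 9, - 7.62,-6/7, 0,7 ]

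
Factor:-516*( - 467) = 240972 = 2^2*3^1*43^1* 467^1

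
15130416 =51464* 294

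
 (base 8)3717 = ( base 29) 2ar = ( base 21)4B4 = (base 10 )1999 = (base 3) 2202001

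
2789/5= 2789/5 = 557.80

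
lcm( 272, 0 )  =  0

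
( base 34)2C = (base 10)80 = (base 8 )120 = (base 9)88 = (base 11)73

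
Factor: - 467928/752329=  - 2^3*3^2 * 47^(-1)*67^1*97^1 * 16007^(- 1 )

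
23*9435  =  217005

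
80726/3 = 80726/3 = 26908.67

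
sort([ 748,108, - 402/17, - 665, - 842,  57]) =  [ - 842, - 665, - 402/17,57,108,748 ]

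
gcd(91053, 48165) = 3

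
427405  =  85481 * 5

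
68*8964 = 609552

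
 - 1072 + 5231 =4159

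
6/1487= 6/1487 = 0.00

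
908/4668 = 227/1167= 0.19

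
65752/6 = 10958 + 2/3 = 10958.67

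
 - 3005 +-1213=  - 4218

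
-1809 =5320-7129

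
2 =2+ 0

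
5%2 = 1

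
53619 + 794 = 54413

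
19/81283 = 19/81283  =  0.00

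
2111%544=479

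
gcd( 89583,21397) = 1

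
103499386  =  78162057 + 25337329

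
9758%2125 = 1258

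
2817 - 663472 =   -  660655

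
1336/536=2 + 33/67 = 2.49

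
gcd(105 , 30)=15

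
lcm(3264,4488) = 35904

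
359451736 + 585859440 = 945311176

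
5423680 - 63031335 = - 57607655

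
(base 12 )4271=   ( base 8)16165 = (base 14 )2925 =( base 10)7285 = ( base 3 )100222211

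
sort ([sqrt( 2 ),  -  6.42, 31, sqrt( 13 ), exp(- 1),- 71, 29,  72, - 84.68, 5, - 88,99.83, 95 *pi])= [-88 , - 84.68, - 71 , - 6.42, exp(-1), sqrt( 2 ), sqrt( 13 ), 5,29, 31, 72 , 99.83, 95*pi] 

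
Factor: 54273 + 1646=55919  =  199^1*281^1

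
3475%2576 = 899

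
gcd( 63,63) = 63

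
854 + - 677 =177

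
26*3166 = 82316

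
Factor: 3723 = 3^1*17^1*73^1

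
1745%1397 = 348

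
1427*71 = 101317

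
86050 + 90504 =176554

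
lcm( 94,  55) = 5170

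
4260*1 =4260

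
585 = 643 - 58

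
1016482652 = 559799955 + 456682697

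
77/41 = 1 + 36/41  =  1.88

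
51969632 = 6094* 8528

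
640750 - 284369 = 356381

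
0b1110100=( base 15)7B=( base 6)312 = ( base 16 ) 74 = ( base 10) 116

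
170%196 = 170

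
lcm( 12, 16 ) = 48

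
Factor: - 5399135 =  - 5^1*7^1*19^1*23^1*353^1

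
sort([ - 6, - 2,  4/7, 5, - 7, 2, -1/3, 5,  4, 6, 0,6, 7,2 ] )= [ - 7, - 6, - 2, - 1/3,0, 4/7,2,2, 4, 5, 5,6,6, 7] 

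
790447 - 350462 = 439985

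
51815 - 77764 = - 25949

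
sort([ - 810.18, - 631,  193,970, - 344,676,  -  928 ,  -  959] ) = [ - 959,-928,-810.18 , - 631,-344, 193,676, 970]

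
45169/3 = 15056 + 1/3  =  15056.33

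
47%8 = 7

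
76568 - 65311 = 11257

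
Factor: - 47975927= - 167^1*287281^1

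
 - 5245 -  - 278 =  - 4967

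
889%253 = 130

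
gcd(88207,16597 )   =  7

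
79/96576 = 79/96576 = 0.00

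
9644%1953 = 1832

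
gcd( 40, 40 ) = 40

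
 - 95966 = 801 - 96767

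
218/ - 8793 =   -  218/8793 = - 0.02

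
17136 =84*204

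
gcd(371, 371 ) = 371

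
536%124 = 40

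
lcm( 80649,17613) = 1532331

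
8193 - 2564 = 5629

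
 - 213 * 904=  - 192552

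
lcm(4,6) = 12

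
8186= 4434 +3752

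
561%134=25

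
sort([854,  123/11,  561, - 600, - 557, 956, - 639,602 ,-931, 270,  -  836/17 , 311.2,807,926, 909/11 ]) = [-931, - 639, - 600, - 557, - 836/17,  123/11, 909/11,270,311.2, 561,602,807,854, 926 , 956 ]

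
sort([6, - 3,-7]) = [ - 7, - 3,6 ] 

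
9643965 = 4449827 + 5194138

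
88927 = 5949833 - 5860906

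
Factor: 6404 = 2^2 *1601^1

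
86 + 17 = 103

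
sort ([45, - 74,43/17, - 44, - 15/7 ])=[ - 74, - 44, - 15/7,  43/17,45 ] 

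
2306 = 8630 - 6324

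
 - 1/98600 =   -  1+98599/98600 = - 0.00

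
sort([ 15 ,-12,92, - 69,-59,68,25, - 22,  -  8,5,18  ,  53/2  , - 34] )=[-69,-59,-34 ,-22 ,-12,-8,5, 15,18,25 , 53/2 , 68,92 ] 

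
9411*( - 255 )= - 2399805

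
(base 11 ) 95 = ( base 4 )1220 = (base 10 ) 104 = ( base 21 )4K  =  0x68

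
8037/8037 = 1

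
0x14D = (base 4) 11031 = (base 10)333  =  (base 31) an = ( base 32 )AD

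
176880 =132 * 1340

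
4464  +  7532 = 11996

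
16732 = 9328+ 7404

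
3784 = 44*86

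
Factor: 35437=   35437^1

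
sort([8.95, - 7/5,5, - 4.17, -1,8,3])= [ - 4.17, - 7/5, - 1,3, 5  ,  8,8.95 ] 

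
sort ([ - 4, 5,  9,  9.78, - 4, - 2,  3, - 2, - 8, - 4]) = [ - 8,-4, - 4, - 4, - 2, - 2, 3,5  ,  9, 9.78] 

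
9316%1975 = 1416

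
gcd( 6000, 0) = 6000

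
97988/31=97988/31 = 3160.90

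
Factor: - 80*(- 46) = 3680 = 2^5*5^1*23^1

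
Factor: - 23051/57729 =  - 3^ ( - 1) * 37^1 * 89^1*2749^(  -  1) = - 3293/8247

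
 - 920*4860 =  - 4471200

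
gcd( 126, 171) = 9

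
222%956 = 222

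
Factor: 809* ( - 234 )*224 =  - 2^6*3^2*7^1*13^1 * 809^1 = - 42404544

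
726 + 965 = 1691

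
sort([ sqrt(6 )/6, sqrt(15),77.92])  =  [sqrt( 6)/6,sqrt(15 ) , 77.92]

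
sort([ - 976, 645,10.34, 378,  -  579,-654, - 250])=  [ - 976 , - 654,-579,-250,10.34,378,645]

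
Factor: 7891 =13^1*607^1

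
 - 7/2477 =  - 7/2477=-0.00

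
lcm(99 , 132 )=396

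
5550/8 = 693+3/4 = 693.75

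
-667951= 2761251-3429202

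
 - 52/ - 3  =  52/3 = 17.33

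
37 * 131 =4847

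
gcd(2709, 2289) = 21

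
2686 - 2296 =390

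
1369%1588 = 1369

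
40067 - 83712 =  - 43645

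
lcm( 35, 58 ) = 2030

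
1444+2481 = 3925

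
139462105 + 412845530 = 552307635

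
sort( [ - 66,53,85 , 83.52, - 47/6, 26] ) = [ - 66, - 47/6,26, 53,83.52,85 ] 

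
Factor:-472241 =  - 7^1*11^1 * 6133^1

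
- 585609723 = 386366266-971975989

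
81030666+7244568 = 88275234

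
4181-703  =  3478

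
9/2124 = 1/236  =  0.00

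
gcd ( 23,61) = 1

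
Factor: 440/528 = 5/6 = 2^( - 1)*3^( - 1 ) * 5^1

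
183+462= 645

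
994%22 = 4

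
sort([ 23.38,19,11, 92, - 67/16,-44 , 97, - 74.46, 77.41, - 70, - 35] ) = [ - 74.46,  -  70, - 44, - 35, -67/16 , 11, 19, 23.38, 77.41, 92, 97 ] 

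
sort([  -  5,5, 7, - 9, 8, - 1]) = [ - 9, - 5,-1,5,7, 8]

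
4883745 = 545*8961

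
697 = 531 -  - 166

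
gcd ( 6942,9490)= 26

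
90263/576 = 156 + 407/576 = 156.71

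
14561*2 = 29122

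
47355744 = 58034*816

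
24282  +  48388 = 72670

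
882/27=98/3 = 32.67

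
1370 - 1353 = 17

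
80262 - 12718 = 67544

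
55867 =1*55867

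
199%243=199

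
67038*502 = 33653076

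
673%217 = 22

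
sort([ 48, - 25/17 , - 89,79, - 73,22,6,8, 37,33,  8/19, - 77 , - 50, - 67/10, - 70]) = [ - 89, - 77 , - 73, - 70, - 50, - 67/10, - 25/17, 8/19, 6,8, 22 , 33, 37,48,79 ]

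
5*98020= 490100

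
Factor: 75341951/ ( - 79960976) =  - 2^( - 4 )*23^1*827^( - 1 )*6043^( - 1 ) * 3275737^1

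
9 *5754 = 51786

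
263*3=789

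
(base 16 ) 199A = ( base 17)15b9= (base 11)4A19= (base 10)6554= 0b1100110011010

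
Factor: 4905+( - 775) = 2^1*5^1*7^1*59^1  =  4130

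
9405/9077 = 1 + 328/9077 = 1.04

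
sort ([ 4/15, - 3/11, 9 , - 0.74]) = [-0.74, - 3/11, 4/15, 9]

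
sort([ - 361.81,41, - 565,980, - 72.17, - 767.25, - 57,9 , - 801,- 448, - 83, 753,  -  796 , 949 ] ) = [ - 801, - 796, - 767.25, - 565, -448, - 361.81, - 83, - 72.17, - 57,9,  41,753,949,980] 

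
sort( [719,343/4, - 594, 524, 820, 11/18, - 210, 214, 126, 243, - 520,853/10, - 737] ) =[-737, - 594,  -  520, - 210,  11/18, 853/10  ,  343/4,126, 214, 243,524, 719, 820 ] 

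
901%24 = 13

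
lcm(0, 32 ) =0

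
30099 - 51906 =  - 21807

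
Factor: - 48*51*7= - 2^4*3^2 * 7^1*17^1 =-  17136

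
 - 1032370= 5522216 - 6554586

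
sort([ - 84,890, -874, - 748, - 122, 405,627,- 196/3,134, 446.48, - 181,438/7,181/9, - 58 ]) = [-874,  -  748,  -  181,-122, - 84, - 196/3,- 58,181/9,438/7, 134, 405 , 446.48, 627, 890]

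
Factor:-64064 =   -  2^6*  7^1*11^1*13^1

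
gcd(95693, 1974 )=1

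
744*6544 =4868736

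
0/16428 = 0 = 0.00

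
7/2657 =7/2657 = 0.00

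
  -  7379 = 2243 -9622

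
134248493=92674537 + 41573956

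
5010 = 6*835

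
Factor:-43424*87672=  - 2^8*3^1*13^1*23^1 * 59^1*281^1=-3807068928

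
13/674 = 13/674=0.02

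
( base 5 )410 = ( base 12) 89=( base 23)4d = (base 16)69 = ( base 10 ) 105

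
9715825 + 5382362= 15098187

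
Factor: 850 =2^1 * 5^2 * 17^1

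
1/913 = 1/913  =  0.00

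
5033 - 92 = 4941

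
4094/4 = 1023 + 1/2  =  1023.50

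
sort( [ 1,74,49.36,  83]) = [ 1, 49.36,  74,83 ]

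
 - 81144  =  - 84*966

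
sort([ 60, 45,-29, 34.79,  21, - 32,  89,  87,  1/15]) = [ - 32, - 29 , 1/15, 21,  34.79,45, 60, 87, 89 ] 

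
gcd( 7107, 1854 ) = 309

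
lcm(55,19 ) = 1045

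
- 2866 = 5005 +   -  7871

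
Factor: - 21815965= - 5^1*4363193^1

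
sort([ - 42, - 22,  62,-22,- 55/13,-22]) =[-42, - 22,-22,  -  22,-55/13,  62]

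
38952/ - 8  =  -4869 + 0/1 = -4869.00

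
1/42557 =1/42557 = 0.00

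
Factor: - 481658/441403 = - 2^1 * 240829^1*441403^(- 1) 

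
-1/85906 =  - 1 + 85905/85906 = - 0.00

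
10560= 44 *240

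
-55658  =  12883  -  68541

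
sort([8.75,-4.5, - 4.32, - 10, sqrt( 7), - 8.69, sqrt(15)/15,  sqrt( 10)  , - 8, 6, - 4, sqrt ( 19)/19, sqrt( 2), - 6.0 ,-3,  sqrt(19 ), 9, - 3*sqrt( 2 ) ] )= [ - 10, - 8.69, - 8,- 6.0 , - 4.5, - 4.32,  -  3 * sqrt(2), - 4, - 3, sqrt(19)/19, sqrt( 15)/15,sqrt( 2 ), sqrt(7 ), sqrt(10 ), sqrt(19), 6,8.75,9 ]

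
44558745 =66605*669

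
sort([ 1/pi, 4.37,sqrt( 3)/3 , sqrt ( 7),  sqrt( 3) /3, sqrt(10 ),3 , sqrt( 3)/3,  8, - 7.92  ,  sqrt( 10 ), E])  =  [ - 7.92,1/pi , sqrt( 3 ) /3, sqrt( 3)/3,  sqrt( 3 )/3,  sqrt(7 ),  E,3, sqrt( 10 ) , sqrt( 10),4.37, 8]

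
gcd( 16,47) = 1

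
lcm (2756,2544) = 33072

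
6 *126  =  756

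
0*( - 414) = 0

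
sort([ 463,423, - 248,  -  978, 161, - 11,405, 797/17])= [ -978,-248,  -  11, 797/17,161,405, 423,463]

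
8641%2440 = 1321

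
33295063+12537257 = 45832320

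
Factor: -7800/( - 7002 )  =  2^2*3^( - 1)*5^2 * 13^1* 389^(-1 ) = 1300/1167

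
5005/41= 5005/41= 122.07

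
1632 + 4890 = 6522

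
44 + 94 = 138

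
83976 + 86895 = 170871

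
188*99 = 18612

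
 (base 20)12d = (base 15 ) 203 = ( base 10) 453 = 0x1c5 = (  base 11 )382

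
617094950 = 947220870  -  330125920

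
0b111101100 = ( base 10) 492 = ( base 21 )129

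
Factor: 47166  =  2^1*3^1*7^1 * 1123^1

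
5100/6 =850 = 850.00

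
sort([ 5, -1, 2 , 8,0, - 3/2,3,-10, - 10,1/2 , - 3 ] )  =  [ - 10, -10, - 3 ,- 3/2 , - 1,0, 1/2, 2,  3,5,8 ]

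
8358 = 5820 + 2538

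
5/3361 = 5/3361 = 0.00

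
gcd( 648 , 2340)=36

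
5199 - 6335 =-1136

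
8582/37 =231+35/37 = 231.95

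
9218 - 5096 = 4122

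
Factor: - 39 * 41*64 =  -  102336 =- 2^6*3^1*13^1*41^1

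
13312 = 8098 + 5214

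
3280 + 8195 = 11475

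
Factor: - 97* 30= - 2^1*3^1  *  5^1*97^1 = - 2910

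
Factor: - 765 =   -  3^2*5^1*17^1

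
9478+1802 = 11280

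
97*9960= 966120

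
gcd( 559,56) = 1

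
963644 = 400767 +562877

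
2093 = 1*2093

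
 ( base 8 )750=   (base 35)dx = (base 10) 488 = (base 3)200002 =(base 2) 111101000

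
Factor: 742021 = 7^1  *  71^1*1493^1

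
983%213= 131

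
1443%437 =132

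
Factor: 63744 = 2^8*3^1*83^1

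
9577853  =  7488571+2089282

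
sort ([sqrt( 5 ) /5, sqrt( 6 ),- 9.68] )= [ - 9.68,sqrt( 5 ) /5, sqrt(6 )]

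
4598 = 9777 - 5179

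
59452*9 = 535068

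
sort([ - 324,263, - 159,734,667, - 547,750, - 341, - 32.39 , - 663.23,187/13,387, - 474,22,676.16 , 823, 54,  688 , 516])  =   [ - 663.23, - 547, - 474,  -  341, - 324, - 159, - 32.39,187/13,22  ,  54  ,  263,387,516, 667 , 676.16,688, 734,750,823] 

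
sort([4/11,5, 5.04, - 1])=[-1 , 4/11,5,5.04]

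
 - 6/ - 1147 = 6/1147 = 0.01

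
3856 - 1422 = 2434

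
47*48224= 2266528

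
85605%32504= 20597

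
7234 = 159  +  7075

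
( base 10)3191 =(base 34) 2pt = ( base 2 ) 110001110111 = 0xc77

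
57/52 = 57/52 = 1.10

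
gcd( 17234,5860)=2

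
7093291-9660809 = - 2567518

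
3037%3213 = 3037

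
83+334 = 417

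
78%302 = 78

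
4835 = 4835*1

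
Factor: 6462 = 2^1*3^2 * 359^1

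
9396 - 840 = 8556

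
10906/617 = 10906/617 =17.68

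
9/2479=9/2479 = 0.00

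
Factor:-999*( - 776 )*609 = 2^3*3^4*7^1*29^1*37^1 *97^1  =  472111416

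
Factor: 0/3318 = 0^1 = 0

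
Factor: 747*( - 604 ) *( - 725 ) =327111300 = 2^2*3^2*5^2*29^1*83^1 * 151^1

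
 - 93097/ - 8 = 11637 + 1/8 = 11637.12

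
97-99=-2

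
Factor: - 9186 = - 2^1*3^1*1531^1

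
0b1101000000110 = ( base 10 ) 6662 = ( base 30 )7C2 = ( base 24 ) bde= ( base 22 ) dgi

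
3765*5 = 18825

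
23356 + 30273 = 53629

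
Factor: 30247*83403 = 3^3*7^1*29^1*149^1* 3089^1 = 2522690541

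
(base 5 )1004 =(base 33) 3u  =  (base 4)2001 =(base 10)129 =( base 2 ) 10000001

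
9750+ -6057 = 3693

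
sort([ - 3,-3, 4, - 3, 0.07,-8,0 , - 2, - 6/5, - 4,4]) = [-8, - 4, - 3, - 3, - 3, - 2, - 6/5,0, 0.07 , 4 , 4 ]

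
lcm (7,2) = 14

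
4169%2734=1435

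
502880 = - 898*(-560) 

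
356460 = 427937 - 71477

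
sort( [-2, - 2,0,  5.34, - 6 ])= [ - 6, - 2,- 2,0,5.34]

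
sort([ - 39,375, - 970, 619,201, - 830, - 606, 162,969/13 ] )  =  [ - 970, - 830, - 606, - 39,969/13, 162,201, 375,619 ] 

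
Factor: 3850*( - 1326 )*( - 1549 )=7907799900 = 2^2* 3^1*5^2*7^1*11^1*13^1 * 17^1*1549^1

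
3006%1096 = 814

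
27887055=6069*4595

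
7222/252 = 28 + 83/126 = 28.66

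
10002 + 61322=71324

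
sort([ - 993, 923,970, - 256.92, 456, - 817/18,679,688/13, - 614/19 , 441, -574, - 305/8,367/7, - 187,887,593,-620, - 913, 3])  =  [ - 993, - 913, - 620,  -  574, - 256.92,  -  187, - 817/18, - 305/8, - 614/19,3 , 367/7, 688/13, 441, 456, 593,  679,887, 923, 970 ] 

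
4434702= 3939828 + 494874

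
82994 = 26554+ 56440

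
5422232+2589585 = 8011817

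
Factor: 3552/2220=2^3*5^(-1)  =  8/5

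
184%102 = 82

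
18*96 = 1728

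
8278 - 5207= 3071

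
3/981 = 1/327 =0.00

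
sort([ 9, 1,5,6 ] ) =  [ 1,  5,  6,9]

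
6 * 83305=499830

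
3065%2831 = 234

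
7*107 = 749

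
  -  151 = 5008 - 5159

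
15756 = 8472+7284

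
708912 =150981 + 557931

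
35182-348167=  - 312985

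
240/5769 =80/1923 = 0.04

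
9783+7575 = 17358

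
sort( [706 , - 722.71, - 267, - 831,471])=[ - 831,-722.71,  -  267,471,706 ]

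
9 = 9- 0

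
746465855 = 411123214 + 335342641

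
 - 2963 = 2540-5503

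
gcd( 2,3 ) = 1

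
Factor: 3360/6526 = 2^4*3^1 * 5^1*7^1*13^ ( - 1 )*251^( - 1 )=1680/3263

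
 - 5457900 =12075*( - 452) 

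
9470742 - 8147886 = 1322856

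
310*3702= 1147620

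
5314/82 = 2657/41 = 64.80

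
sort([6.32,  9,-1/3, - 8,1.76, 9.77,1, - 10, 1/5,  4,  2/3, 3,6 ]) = [-10,-8,-1/3,  1/5,2/3, 1 , 1.76, 3,4, 6, 6.32 , 9,9.77]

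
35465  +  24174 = 59639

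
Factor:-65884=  - 2^2* 7^1*13^1* 181^1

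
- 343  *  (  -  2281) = 782383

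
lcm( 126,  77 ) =1386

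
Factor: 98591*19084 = 2^2*13^1*19^1*367^1*5189^1 = 1881510644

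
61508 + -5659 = 55849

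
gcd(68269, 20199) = 1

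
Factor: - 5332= - 2^2*31^1 *43^1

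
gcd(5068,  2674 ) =14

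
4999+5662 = 10661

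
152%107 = 45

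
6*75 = 450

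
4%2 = 0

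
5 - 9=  - 4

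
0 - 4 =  - 4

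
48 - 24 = 24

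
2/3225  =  2/3225 = 0.00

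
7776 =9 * 864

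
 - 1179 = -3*393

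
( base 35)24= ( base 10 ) 74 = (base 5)244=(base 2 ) 1001010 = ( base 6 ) 202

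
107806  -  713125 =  - 605319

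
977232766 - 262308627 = 714924139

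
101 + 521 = 622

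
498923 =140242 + 358681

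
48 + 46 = 94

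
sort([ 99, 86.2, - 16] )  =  [ - 16, 86.2,99 ] 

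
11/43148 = 11/43148 = 0.00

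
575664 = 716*804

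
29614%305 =29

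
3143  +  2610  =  5753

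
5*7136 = 35680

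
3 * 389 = 1167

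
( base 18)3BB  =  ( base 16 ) 49D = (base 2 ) 10010011101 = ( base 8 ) 2235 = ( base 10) 1181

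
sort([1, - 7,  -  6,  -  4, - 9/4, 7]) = [  -  7, - 6, - 4, - 9/4 , 1 , 7 ] 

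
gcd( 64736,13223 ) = 7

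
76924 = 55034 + 21890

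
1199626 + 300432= 1500058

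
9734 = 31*314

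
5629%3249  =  2380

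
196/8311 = 196/8311 = 0.02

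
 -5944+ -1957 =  - 7901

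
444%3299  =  444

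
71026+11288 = 82314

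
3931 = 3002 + 929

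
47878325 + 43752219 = 91630544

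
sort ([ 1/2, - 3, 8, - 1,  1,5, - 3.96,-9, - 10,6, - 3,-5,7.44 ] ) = [ - 10, - 9, - 5, - 3.96,-3, - 3, - 1,  1/2, 1,5,6, 7.44,8] 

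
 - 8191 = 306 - 8497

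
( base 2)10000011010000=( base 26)cb2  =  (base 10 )8400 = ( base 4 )2003100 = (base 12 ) 4a40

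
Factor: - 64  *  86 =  - 5504 =- 2^7*43^1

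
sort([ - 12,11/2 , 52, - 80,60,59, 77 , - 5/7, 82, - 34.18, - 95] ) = [ - 95,-80  , - 34.18, - 12, - 5/7,11/2,  52,59,  60, 77 , 82]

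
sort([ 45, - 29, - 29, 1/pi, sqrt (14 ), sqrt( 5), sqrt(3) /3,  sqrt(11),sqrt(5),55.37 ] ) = [- 29,  -  29,  1/pi,sqrt(3 ) /3,  sqrt( 5),sqrt( 5),sqrt(11 ), sqrt( 14),45, 55.37] 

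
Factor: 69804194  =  2^1 * 34902097^1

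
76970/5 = 15394 =15394.00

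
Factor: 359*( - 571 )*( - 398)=81585622 = 2^1 * 199^1*359^1*571^1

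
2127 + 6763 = 8890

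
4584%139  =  136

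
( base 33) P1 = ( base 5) 11301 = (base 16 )33a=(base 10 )826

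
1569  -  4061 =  - 2492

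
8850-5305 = 3545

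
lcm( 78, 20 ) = 780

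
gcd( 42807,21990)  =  3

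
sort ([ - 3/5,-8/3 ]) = [-8/3,-3/5 ]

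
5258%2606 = 46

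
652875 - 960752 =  - 307877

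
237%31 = 20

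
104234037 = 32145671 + 72088366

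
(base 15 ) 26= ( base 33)13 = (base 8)44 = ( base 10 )36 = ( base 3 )1100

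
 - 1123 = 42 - 1165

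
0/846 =0 = 0.00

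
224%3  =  2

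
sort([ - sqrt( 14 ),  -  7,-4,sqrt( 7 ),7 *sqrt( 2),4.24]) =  [ - 7,- 4,-sqrt (14 ), sqrt( 7),4.24,7*sqrt( 2)] 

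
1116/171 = 6 + 10/19  =  6.53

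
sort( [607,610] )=[ 607,  610 ] 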